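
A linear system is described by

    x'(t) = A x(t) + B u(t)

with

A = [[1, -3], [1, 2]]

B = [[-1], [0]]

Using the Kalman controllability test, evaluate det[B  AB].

1

AB = [[-1], [-1]]
Controllability matrix C = [B  AB] = [[-1, -1], [0, -1]]
det(C) = (-1)·(-1) - (-1)·0 = 1 - 0 = 1
Since det(C) ≠ 0, rank(C) = 2 and the system is completely controllable.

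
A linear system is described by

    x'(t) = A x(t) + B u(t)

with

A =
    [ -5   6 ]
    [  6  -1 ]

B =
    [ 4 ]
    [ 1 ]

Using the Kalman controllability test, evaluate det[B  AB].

AB = [[-14], [23]]
Controllability matrix C = [B  AB] = [[4, -14], [1, 23]]
det(C) = 4·23 - (-14)·1 = 92 - (-14) = 106
Since det(C) ≠ 0, rank(C) = 2 and the system is completely controllable.

106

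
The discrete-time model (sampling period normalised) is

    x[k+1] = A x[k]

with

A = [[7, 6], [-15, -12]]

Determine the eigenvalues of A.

-3, -2

det(zI - A) = z^2 - (tr A)z + det A, with tr A = 7 + (-12) = -5 and det A = 7·(-12) - 6·(-15) = -84 - (-90) = 6.
So p(z) = det(zI - A) = z^2 + 5z + 6.
Factor z^2 + 5z + 6: two numbers with sum -5 and product 6 are -2 and -3, so z^2 + 5z + 6 = (z + 2)(z + 3).
Hence p(z) = (z + 2) (z + 3), with roots -3, -2.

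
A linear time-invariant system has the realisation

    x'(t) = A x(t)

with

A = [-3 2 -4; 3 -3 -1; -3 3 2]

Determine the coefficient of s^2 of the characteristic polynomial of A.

4

Expand det(sI - A) for the 3×3 matrix.
p(s) = s^3 + 4s^2 - 18s - 3.
(Check: constant term = det(-A) = (-1)^3 det A = -3; coefficient of s^2 = -tr A = 4.)
The coefficient of s^2 is 4.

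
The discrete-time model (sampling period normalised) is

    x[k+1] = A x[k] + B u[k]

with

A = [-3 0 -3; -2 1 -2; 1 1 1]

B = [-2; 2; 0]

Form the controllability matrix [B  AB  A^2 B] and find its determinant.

-288

AB = [[6], [6], [0]]
A^2B = [[-18], [-6], [12]]
Controllability matrix C = [B  AB  A^2B] = [[-2, 6, -18], [2, 6, -6], [0, 0, 12]]
Expanding along the first row, det(C) = (-2)·(6·12 - (-6)·0) - 6·(2·12 - (-6)·0) + (-18)·(2·0 - 6·0) = (-2)·72 - 6·24 + (-18)·0 = -288
Since det(C) ≠ 0, rank(C) = 3 and the system is completely controllable.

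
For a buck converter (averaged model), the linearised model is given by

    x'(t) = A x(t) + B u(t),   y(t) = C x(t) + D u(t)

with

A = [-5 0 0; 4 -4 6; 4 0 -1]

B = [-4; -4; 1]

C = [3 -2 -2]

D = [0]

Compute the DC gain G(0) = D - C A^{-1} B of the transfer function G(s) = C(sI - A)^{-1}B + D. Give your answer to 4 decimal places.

12.2000

G(0) = C(-A)^{-1}B + D = -C A^{-1} B + D.
det A = -20, so A^{-1} = (1/-20)·adj(A) = [[-1/5, 0, 0], [-7/5, -1/4, -3/2], [-4/5, 0, -1]]
A^{-1} B = [4/5, 51/10, 11/5]^T
C A^{-1} B = -61/5
G(0) = D - C A^{-1} B = 0 - (-61/5) = 61/5 ≈ 12.2000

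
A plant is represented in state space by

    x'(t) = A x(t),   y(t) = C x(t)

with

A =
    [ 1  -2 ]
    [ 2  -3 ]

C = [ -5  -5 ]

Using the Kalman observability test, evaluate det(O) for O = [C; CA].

CA = [[-15, 25]]
Observability matrix O = [C; CA] = [[-5, -5], [-15, 25]]
det(O) = (-5)·25 - (-5)·(-15) = -125 - 75 = -200
Since det(O) ≠ 0, rank(O) = 2 and the system is completely observable.

-200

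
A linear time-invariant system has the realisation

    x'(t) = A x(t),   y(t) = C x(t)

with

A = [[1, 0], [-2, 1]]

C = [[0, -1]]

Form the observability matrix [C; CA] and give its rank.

CA = [[2, -1]]
Observability matrix O = [C; CA] = [[0, -1], [2, -1]]
det(O) = 0·(-1) - (-1)·2 = 0 - (-2) = 2 ≠ 0, so rank(O) = 2.
rank(O) = 2 = n, so the pair (A, C) is completely observable.

2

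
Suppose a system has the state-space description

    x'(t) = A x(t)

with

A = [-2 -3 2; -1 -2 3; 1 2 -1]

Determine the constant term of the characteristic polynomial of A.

Expand det(sI - A) for the 3×3 matrix.
p(s) = s^3 + 5s^2 - 3s - 2.
(Check: constant term = det(-A) = (-1)^3 det A = -2; coefficient of s^2 = -tr A = 5.)
The constant term is -2.

-2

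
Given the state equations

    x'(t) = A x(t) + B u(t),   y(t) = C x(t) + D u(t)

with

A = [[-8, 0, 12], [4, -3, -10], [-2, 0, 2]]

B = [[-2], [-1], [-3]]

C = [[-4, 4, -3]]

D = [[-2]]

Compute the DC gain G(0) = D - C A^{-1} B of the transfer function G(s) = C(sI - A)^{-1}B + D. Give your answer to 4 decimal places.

32.1667

G(0) = C(-A)^{-1}B + D = -C A^{-1} B + D.
det A = -24, so A^{-1} = (1/-24)·adj(A) = [[1/4, 0, -3/2], [-1/2, -1/3, 4/3], [1/4, 0, -1]]
A^{-1} B = [4, -8/3, 5/2]^T
C A^{-1} B = -205/6
G(0) = D - C A^{-1} B = -2 - (-205/6) = 193/6 ≈ 32.1667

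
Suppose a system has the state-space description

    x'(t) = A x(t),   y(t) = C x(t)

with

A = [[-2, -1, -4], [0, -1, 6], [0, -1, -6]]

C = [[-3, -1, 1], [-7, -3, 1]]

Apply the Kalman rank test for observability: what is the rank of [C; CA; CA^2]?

CA = [[6, 3, 0], [14, 9, 4]]
CA^2 = [[-12, -9, -6], [-28, -27, -26]]
Observability matrix O = [C; CA; CA^2] = [[-3, -1, 1], [-7, -3, 1], [6, 3, 0], [14, 9, 4], [-12, -9, -6], [-28, -27, -26]]
The columns c1, c2, c3 of O are linearly dependent: c1 - 2·c2 + c3 = 0 (check each entry), so rank(O) ≤ 2.
The 2×2 minor from rows 1, 2, columns 1, 2 is (-3)·(-3) - (-1)·(-7) = 9 - 7 = 2 ≠ 0, so rank(O) = 2.
rank(O) = 2 < n = 3, so the pair (A, C) is not completely observable.

2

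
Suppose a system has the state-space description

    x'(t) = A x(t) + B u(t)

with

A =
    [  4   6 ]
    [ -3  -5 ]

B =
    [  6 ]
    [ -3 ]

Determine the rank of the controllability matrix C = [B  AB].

AB = [[6], [-3]]
Controllability matrix C = [B  AB] = [[6, 6], [-3, -3]]
Every column of C is a scalar multiple of column 1 = [6, -3] (multipliers 1, 1), so the columns span a one-dimensional space.
C ≠ 0, hence rank(C) = 1.
rank(C) = 1 < n = 2, so the pair (A, B) is not completely controllable.

1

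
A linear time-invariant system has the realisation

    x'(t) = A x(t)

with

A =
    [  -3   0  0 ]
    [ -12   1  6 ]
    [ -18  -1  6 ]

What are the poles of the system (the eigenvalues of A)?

det(sI - A) = s^3 - (tr A)s^2 + (M11 + M22 + M33)s - det A, where Mii is the 2×2 principal minor of A obtained by deleting row i and column i.
tr A = (-3) + 1 + 6 = 4; M11 = 1·6 - 6·(-1) = 6 - (-6) = 12; M22 = (-3)·6 - 0·(-18) = -18 - 0 = -18; M33 = (-3)·1 - 0·(-12) = -3 - 0 = -3; sum of minors = -9.
det A = (-3)·(1·6 - 6·(-1)) - 0·((-12)·6 - 6·(-18)) + 0·((-12)·(-1) - 1·(-18)) = (-3)·12 - 0·36 + 0·30 = -36.
So p(s) = det(sI - A) = s^3 - 4s^2 - 9s + 36.
Rational-root test: any integer root divides 36. Testing small divisors, s = -3 works: p(-3) = -27 + (-36) + 27 + 36 = 0, so (s + 3) is a factor.
Dividing, p(s) = (s + 3)(s^2 - 7s + 12).
Factor s^2 - 7s + 12: two numbers with sum 7 and product 12 are 4 and 3, so s^2 - 7s + 12 = (s - 4)(s - 3).
Hence p(s) = (s - 4) (s - 3) (s + 3), with roots -3, 3, 4.
At least one eigenvalue has non-negative real part, so the system is not asymptotically stable.

-3, 3, 4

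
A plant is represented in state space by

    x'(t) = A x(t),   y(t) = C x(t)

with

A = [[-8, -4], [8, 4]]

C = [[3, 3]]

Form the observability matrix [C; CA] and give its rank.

1

CA = [[0, 0]]
Observability matrix O = [C; CA] = [[3, 3], [0, 0]]
Every row of O is a scalar multiple of row 1 = [3, 3] (multipliers 1, 0), so the rows span a one-dimensional space.
O ≠ 0, hence rank(O) = 1.
rank(O) = 1 < n = 2, so the pair (A, C) is not completely observable.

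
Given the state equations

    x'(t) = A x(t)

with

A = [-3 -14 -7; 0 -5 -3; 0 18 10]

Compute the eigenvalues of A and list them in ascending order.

-3, 1, 4

det(sI - A) = s^3 - (tr A)s^2 + (M11 + M22 + M33)s - det A, where Mii is the 2×2 principal minor of A obtained by deleting row i and column i.
tr A = (-3) + (-5) + 10 = 2; M11 = (-5)·10 - (-3)·18 = -50 - (-54) = 4; M22 = (-3)·10 - (-7)·0 = -30 - 0 = -30; M33 = (-3)·(-5) - (-14)·0 = 15 - 0 = 15; sum of minors = -11.
det A = (-3)·((-5)·10 - (-3)·18) - (-14)·(0·10 - (-3)·0) + (-7)·(0·18 - (-5)·0) = (-3)·4 - (-14)·0 + (-7)·0 = -12.
So p(s) = det(sI - A) = s^3 - 2s^2 - 11s + 12.
Rational-root test: any integer root divides 12. Testing small divisors, s = 1 works: p(1) = 1 + (-2) + (-11) + 12 = 0, so (s - 1) is a factor.
Dividing, p(s) = (s - 1)(s^2 - s - 12).
Factor s^2 - s - 12: two numbers with sum 1 and product -12 are 4 and -3, so s^2 - s - 12 = (s - 4)(s + 3).
Hence p(s) = (s - 4) (s - 1) (s + 3), with roots -3, 1, 4.
At least one eigenvalue has non-negative real part, so the system is not asymptotically stable.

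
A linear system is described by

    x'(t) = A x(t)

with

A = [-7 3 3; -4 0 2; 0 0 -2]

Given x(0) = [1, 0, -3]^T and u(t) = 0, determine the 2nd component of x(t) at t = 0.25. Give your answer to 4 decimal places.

det(sI - A) = s^3 - (tr A)s^2 + (M11 + M22 + M33)s - det A, where Mii is the 2×2 principal minor of A obtained by deleting row i and column i.
tr A = (-7) + 0 + (-2) = -9; M11 = 0·(-2) - 2·0 = 0 - 0 = 0; M22 = (-7)·(-2) - 3·0 = 14 - 0 = 14; M33 = (-7)·0 - 3·(-4) = 0 - (-12) = 12; sum of minors = 26.
det A = (-7)·(0·(-2) - 2·0) - 3·((-4)·(-2) - 2·0) + 3·((-4)·0 - 0·0) = (-7)·0 - 3·8 + 3·0 = -24.
So p(s) = det(sI - A) = s^3 + 9s^2 + 26s + 24.
Rational-root test: any integer root divides 24. Testing small divisors, s = -2 works: p(-2) = -8 + 36 + (-52) + 24 = 0, so (s + 2) is a factor.
Dividing, p(s) = (s + 2)(s^2 + 7s + 12).
Factor s^2 + 7s + 12: two numbers with sum -7 and product 12 are -3 and -4, so s^2 + 7s + 12 = (s + 3)(s + 4).
Hence p(s) = (s + 2) (s + 3) (s + 4), with roots -4, -3, -2.
The eigenvalues -4, -3, -2 are distinct and real, so A is diagonalisable and x(t) = e^{At} x(0) = V diag(e^{λ_i t}) V^{-1} x(0), where the columns of V are the eigenvectors.
λ = -4: A - (-4)I = [[-3, 3, 3], [-4, 4, 2], [0, 0, 2]]. v must be orthogonal to every row; (row 1) × (row 2) = [-6, -6, 0], so take v_1 = [1, 1, 0]^T.
λ = -3: A - (-3)I = [[-4, 3, 3], [-4, 3, 2], [0, 0, 1]]. v must be orthogonal to every row; (row 1) × (row 2) = [-3, -4, 0], so take v_2 = [3, 4, 0]^T.
λ = -2: A - (-2)I = [[-5, 3, 3], [-4, 2, 2], [0, 0, 0]]. v must be orthogonal to every row; (row 1) × (row 2) = [0, -2, 2], so take v_3 = [0, -1, 1]^T.
V = [v_1 v_2 v_3] = [[1, 3, 0], [1, 4, -1], [0, 0, 1]] has det V = 1, so V^{-1} = adj(V)/det V = [[4, -3, -3], [-1, 1, 1], [0, 0, 1]].
Modal coordinates z(0) = V^{-1} x(0): 4·1 + (-3)·0 + (-3)·(-3) = 13; (-1)·1 + 1·0 + 1·(-3) = -4; 0·1 + 0·0 + 1·(-3) = -3; so z(0) = [13, -4, -3]^T.
x_2(t) = Σ_i (v_i)_2 · z_i(0) · e^{λ_i t} (row 2 of V times the modal terms).
x_2(0.25) = 1·13·e^{-4·0.25} + 4·(-4)·e^{-3·0.25} + (-1)·(-3)·e^{-2·0.25} = 13·0.36787944 + (-16)·0.47236655 + 3·0.60653066 = -0.9558.

-0.9558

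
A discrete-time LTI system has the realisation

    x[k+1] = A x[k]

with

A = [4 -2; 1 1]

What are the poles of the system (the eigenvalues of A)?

2, 3

det(zI - A) = z^2 - (tr A)z + det A, with tr A = 4 + 1 = 5 and det A = 4·1 - (-2)·1 = 4 - (-2) = 6.
So p(z) = det(zI - A) = z^2 - 5z + 6.
Factor z^2 - 5z + 6: two numbers with sum 5 and product 6 are 3 and 2, so z^2 - 5z + 6 = (z - 3)(z - 2).
Hence p(z) = (z - 3) (z - 2), with roots 2, 3.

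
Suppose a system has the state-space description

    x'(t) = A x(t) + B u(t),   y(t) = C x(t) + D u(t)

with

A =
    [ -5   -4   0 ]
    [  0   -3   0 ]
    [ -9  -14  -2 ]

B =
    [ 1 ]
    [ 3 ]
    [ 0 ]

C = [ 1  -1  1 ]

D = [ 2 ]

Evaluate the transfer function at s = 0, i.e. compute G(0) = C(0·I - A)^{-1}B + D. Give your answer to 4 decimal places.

-3.9000

G(0) = C(-A)^{-1}B + D = -C A^{-1} B + D.
det A = -30, so A^{-1} = (1/-30)·adj(A) = [[-1/5, 4/15, 0], [0, -1/3, 0], [9/10, 17/15, -1/2]]
A^{-1} B = [3/5, -1, 43/10]^T
C A^{-1} B = 59/10
G(0) = D - C A^{-1} B = 2 - (59/10) = -39/10 ≈ -3.9000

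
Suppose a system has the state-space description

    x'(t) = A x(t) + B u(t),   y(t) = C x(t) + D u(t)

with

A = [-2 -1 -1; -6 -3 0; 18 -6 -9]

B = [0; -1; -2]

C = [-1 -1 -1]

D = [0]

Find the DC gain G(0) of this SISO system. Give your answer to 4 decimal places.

0.1000

G(0) = C(-A)^{-1}B + D = -C A^{-1} B + D.
det A = -90, so A^{-1} = (1/-90)·adj(A) = [[-3/10, 1/30, 1/30], [3/5, -2/5, -1/15], [-1, 1/3, 0]]
A^{-1} B = [-1/10, 8/15, -1/3]^T
C A^{-1} B = -1/10
G(0) = D - C A^{-1} B = 0 - (-1/10) = 1/10 ≈ 0.1000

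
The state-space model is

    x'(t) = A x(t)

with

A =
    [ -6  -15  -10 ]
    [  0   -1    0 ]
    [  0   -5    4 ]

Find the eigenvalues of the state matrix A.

det(sI - A) = s^3 - (tr A)s^2 + (M11 + M22 + M33)s - det A, where Mii is the 2×2 principal minor of A obtained by deleting row i and column i.
tr A = (-6) + (-1) + 4 = -3; M11 = (-1)·4 - 0·(-5) = -4 - 0 = -4; M22 = (-6)·4 - (-10)·0 = -24 - 0 = -24; M33 = (-6)·(-1) - (-15)·0 = 6 - 0 = 6; sum of minors = -22.
det A = (-6)·((-1)·4 - 0·(-5)) - (-15)·(0·4 - 0·0) + (-10)·(0·(-5) - (-1)·0) = (-6)·(-4) - (-15)·0 + (-10)·0 = 24.
So p(s) = det(sI - A) = s^3 + 3s^2 - 22s - 24.
Rational-root test: any integer root divides -24. Testing small divisors, s = -1 works: p(-1) = -1 + 3 + 22 + (-24) = 0, so (s + 1) is a factor.
Dividing, p(s) = (s + 1)(s^2 + 2s - 24).
Factor s^2 + 2s - 24: two numbers with sum -2 and product -24 are 4 and -6, so s^2 + 2s - 24 = (s - 4)(s + 6).
Hence p(s) = (s - 4) (s + 1) (s + 6), with roots -6, -1, 4.
At least one eigenvalue has non-negative real part, so the system is not asymptotically stable.

-6, -1, 4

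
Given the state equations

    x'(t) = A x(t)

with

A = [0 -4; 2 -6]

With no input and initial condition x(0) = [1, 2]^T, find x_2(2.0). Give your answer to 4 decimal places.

-0.0173

det(sI - A) = s^2 - (tr A)s + det A, with tr A = 0 + (-6) = -6 and det A = 0·(-6) - (-4)·2 = 0 - (-8) = 8.
So p(s) = det(sI - A) = s^2 + 6s + 8.
Factor s^2 + 6s + 8: two numbers with sum -6 and product 8 are -2 and -4, so s^2 + 6s + 8 = (s + 2)(s + 4).
Hence p(s) = (s + 2) (s + 4), with roots -4, -2.
The eigenvalues -4, -2 are distinct and real, so A is diagonalisable and x(t) = e^{At} x(0) = V diag(e^{λ_i t}) V^{-1} x(0), where the columns of V are the eigenvectors.
λ = -4: A - (-4)I = [[4, -4], [2, -2]]. Row 1 gives 4·v1 + (-4)·v2 = 0, so take v_1 = [-1, -1]^T.
λ = -2: A - (-2)I = [[2, -4], [2, -4]]. Row 1 gives 2·v1 + (-4)·v2 = 0, so take v_2 = [-2, -1]^T.
V = [v_1 v_2] = [[-1, -2], [-1, -1]] has det V = -1, so V^{-1} = adj(V)/det V = [[1, -2], [-1, 1]].
Modal coordinates z(0) = V^{-1} x(0): 1·1 + (-2)·2 = -3; (-1)·1 + 1·2 = 1; so z(0) = [-3, 1]^T.
x_2(t) = Σ_i (v_i)_2 · z_i(0) · e^{λ_i t} (row 2 of V times the modal terms).
x_2(2.0) = (-1)·(-3)·e^{-4·2.0} + (-1)·1·e^{-2·2.0} = 3·0.000335 + (-1)·0.018316 = -0.0173.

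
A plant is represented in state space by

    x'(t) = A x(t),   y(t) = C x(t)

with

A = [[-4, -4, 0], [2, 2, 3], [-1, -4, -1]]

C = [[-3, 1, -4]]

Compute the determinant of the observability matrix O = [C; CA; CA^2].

-9337

CA = [[18, 30, 7]]
CA^2 = [[-19, -40, 83]]
Observability matrix O = [C; CA; CA^2] = [[-3, 1, -4], [18, 30, 7], [-19, -40, 83]]
Expanding along the first row, det(O) = (-3)·(30·83 - 7·(-40)) - 1·(18·83 - 7·(-19)) + (-4)·(18·(-40) - 30·(-19)) = (-3)·2770 - 1·1627 + (-4)·(-150) = -9337
Since det(O) ≠ 0, rank(O) = 3 and the system is completely observable.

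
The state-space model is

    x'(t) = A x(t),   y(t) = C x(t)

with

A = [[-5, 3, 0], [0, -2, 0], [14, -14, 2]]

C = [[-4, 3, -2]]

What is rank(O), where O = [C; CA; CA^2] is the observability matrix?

CA = [[-8, 10, -4]]
CA^2 = [[-16, 12, -8]]
Observability matrix O = [C; CA; CA^2] = [[-4, 3, -2], [-8, 10, -4], [-16, 12, -8]]
The columns c1, c2, c3 of O are linearly dependent: -c1 + 2·c3 = 0 (check each entry), so rank(O) ≤ 2.
The 2×2 minor from rows 1, 2, columns 1, 2 is (-4)·10 - 3·(-8) = -40 - (-24) = -16 ≠ 0, so rank(O) = 2.
rank(O) = 2 < n = 3, so the pair (A, C) is not completely observable.

2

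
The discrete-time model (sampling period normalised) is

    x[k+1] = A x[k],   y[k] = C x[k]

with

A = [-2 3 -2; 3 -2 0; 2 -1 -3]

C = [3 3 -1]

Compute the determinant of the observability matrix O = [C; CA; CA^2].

27

CA = [[1, 4, -3]]
CA^2 = [[4, -2, 7]]
Observability matrix O = [C; CA; CA^2] = [[3, 3, -1], [1, 4, -3], [4, -2, 7]]
Expanding along the first row, det(O) = 3·(4·7 - (-3)·(-2)) - 3·(1·7 - (-3)·4) + (-1)·(1·(-2) - 4·4) = 3·22 - 3·19 + (-1)·(-18) = 27
Since det(O) ≠ 0, rank(O) = 3 and the system is completely observable.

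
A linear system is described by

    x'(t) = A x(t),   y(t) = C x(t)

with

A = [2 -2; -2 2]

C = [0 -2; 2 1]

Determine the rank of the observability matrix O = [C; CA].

CA = [[4, -4], [2, -2]]
Observability matrix O = [C; CA] = [[0, -2], [2, 1], [4, -4], [2, -2]]
Take the 2×2 submatrix of O formed by rows 1, 2: [[0, -2], [2, 1]]. Its determinant is 0·1 - (-2)·2 = 0 - (-4) = 4 ≠ 0.
So rank(O) ≥ 2; since O has 2 columns, rank(O) = 2.
rank(O) = 2 = n, so the pair (A, C) is completely observable.

2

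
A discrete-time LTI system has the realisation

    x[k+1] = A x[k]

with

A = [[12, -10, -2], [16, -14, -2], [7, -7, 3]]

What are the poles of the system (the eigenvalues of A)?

det(zI - A) = z^3 - (tr A)z^2 + (M11 + M22 + M33)z - det A, where Mii is the 2×2 principal minor of A obtained by deleting row i and column i.
tr A = 12 + (-14) + 3 = 1; M11 = (-14)·3 - (-2)·(-7) = -42 - 14 = -56; M22 = 12·3 - (-2)·7 = 36 - (-14) = 50; M33 = 12·(-14) - (-10)·16 = -168 - (-160) = -8; sum of minors = -14.
det A = 12·((-14)·3 - (-2)·(-7)) - (-10)·(16·3 - (-2)·7) + (-2)·(16·(-7) - (-14)·7) = 12·(-56) - (-10)·62 + (-2)·(-14) = -24.
So p(z) = det(zI - A) = z^3 - z^2 - 14z + 24.
Rational-root test: any integer root divides 24. Testing small divisors, z = 2 works: p(2) = 8 + (-4) + (-28) + 24 = 0, so (z - 2) is a factor.
Dividing, p(z) = (z - 2)(z^2 + z - 12).
Factor z^2 + z - 12: two numbers with sum -1 and product -12 are 3 and -4, so z^2 + z - 12 = (z - 3)(z + 4).
Hence p(z) = (z - 3) (z - 2) (z + 4), with roots -4, 2, 3.

-4, 2, 3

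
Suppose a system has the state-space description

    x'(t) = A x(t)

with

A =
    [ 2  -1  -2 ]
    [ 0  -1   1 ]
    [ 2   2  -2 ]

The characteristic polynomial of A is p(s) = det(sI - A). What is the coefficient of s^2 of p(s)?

Expand det(sI - A) for the 3×3 matrix.
p(s) = s^3 + s^2 - 2s + 6.
(Check: constant term = det(-A) = (-1)^3 det A = 6; coefficient of s^2 = -tr A = 1.)
The coefficient of s^2 is 1.

1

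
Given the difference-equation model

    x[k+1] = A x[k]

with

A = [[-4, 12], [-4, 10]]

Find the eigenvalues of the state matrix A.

2, 4

det(zI - A) = z^2 - (tr A)z + det A, with tr A = (-4) + 10 = 6 and det A = (-4)·10 - 12·(-4) = -40 - (-48) = 8.
So p(z) = det(zI - A) = z^2 - 6z + 8.
Factor z^2 - 6z + 8: two numbers with sum 6 and product 8 are 4 and 2, so z^2 - 6z + 8 = (z - 4)(z - 2).
Hence p(z) = (z - 4) (z - 2), with roots 2, 4.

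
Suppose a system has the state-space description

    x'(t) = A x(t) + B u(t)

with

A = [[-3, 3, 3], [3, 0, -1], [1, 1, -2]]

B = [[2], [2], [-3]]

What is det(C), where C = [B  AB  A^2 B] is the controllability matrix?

2969

AB = [[-9], [9], [10]]
A^2B = [[84], [-37], [-20]]
Controllability matrix C = [B  AB  A^2B] = [[2, -9, 84], [2, 9, -37], [-3, 10, -20]]
Expanding along the first row, det(C) = 2·(9·(-20) - (-37)·10) - (-9)·(2·(-20) - (-37)·(-3)) + 84·(2·10 - 9·(-3)) = 2·190 - (-9)·(-151) + 84·47 = 2969
Since det(C) ≠ 0, rank(C) = 3 and the system is completely controllable.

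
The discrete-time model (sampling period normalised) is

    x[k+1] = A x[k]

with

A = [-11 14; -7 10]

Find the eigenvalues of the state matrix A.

det(zI - A) = z^2 - (tr A)z + det A, with tr A = (-11) + 10 = -1 and det A = (-11)·10 - 14·(-7) = -110 - (-98) = -12.
So p(z) = det(zI - A) = z^2 + z - 12.
Factor z^2 + z - 12: two numbers with sum -1 and product -12 are 3 and -4, so z^2 + z - 12 = (z - 3)(z + 4).
Hence p(z) = (z - 3) (z + 4), with roots -4, 3.

-4, 3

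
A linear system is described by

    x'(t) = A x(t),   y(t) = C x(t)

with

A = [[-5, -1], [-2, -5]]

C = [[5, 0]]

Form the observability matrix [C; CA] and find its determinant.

CA = [[-25, -5]]
Observability matrix O = [C; CA] = [[5, 0], [-25, -5]]
det(O) = 5·(-5) - 0·(-25) = -25 - 0 = -25
Since det(O) ≠ 0, rank(O) = 2 and the system is completely observable.

-25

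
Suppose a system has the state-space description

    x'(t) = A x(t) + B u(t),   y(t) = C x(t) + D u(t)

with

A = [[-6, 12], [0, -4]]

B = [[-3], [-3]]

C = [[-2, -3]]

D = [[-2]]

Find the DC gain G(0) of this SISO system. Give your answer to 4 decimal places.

4.2500

G(0) = C(-A)^{-1}B + D = -C A^{-1} B + D.
det A = 24, so A^{-1} = (1/24)·adj(A) = [[-1/6, -1/2], [0, -1/4]]
A^{-1} B = [2, 3/4]^T
C A^{-1} B = -25/4
G(0) = D - C A^{-1} B = -2 - (-25/4) = 17/4 ≈ 4.2500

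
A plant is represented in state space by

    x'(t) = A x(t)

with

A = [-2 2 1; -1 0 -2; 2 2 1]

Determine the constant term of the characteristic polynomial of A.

Expand det(sI - A) for the 3×3 matrix.
p(s) = s^3 + s^2 + 2s + 16.
(Check: constant term = det(-A) = (-1)^3 det A = 16; coefficient of s^2 = -tr A = 1.)
The constant term is 16.

16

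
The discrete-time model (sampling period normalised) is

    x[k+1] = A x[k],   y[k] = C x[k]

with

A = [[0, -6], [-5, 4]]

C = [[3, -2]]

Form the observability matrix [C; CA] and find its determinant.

-58

CA = [[10, -26]]
Observability matrix O = [C; CA] = [[3, -2], [10, -26]]
det(O) = 3·(-26) - (-2)·10 = -78 - (-20) = -58
Since det(O) ≠ 0, rank(O) = 2 and the system is completely observable.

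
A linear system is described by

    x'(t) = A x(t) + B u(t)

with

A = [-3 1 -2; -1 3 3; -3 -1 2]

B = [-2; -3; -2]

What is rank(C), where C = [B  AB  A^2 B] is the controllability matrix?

3

AB = [[7], [-13], [5]]
A^2B = [[-44], [-31], [2]]
Controllability matrix C = [B  AB  A^2B] = [[-2, 7, -44], [-3, -13, -31], [-2, 5, 2]]
det(C) = (-2)·((-13)·2 - (-31)·5) - 7·((-3)·2 - (-31)·(-2)) + (-44)·((-3)·5 - (-13)·(-2)) = (-2)·129 - 7·(-68) + (-44)·(-41) = 2022 ≠ 0, so rank(C) = 3.
rank(C) = 3 = n, so the pair (A, B) is completely controllable.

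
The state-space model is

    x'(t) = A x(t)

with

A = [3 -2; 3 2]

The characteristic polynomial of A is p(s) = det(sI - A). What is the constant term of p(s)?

For a 2×2 matrix, det(sI - A) = s^2 - (tr A)s + det A.
tr A = 5, det A = 12.
So p(s) = s^2 - 5s + 12.
The constant term is 12.

12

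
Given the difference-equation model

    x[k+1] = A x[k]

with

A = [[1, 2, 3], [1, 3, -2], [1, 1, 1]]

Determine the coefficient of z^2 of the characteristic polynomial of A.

Expand det(zI - A) for the 3×3 matrix.
p(z) = z^3 - 5z^2 + 4z + 7.
(Check: constant term = det(-A) = (-1)^3 det A = 7; coefficient of z^2 = -tr A = -5.)
The coefficient of z^2 is -5.

-5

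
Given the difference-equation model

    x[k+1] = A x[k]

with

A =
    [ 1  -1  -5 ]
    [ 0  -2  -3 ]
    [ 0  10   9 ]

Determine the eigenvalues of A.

det(zI - A) = z^3 - (tr A)z^2 + (M11 + M22 + M33)z - det A, where Mii is the 2×2 principal minor of A obtained by deleting row i and column i.
tr A = 1 + (-2) + 9 = 8; M11 = (-2)·9 - (-3)·10 = -18 - (-30) = 12; M22 = 1·9 - (-5)·0 = 9 - 0 = 9; M33 = 1·(-2) - (-1)·0 = -2 - 0 = -2; sum of minors = 19.
det A = 1·((-2)·9 - (-3)·10) - (-1)·(0·9 - (-3)·0) + (-5)·(0·10 - (-2)·0) = 1·12 - (-1)·0 + (-5)·0 = 12.
So p(z) = det(zI - A) = z^3 - 8z^2 + 19z - 12.
Rational-root test: any integer root divides -12. Testing small divisors, z = 1 works: p(1) = 1 + (-8) + 19 + (-12) = 0, so (z - 1) is a factor.
Dividing, p(z) = (z - 1)(z^2 - 7z + 12).
Factor z^2 - 7z + 12: two numbers with sum 7 and product 12 are 4 and 3, so z^2 - 7z + 12 = (z - 4)(z - 3).
Hence p(z) = (z - 4) (z - 3) (z - 1), with roots 1, 3, 4.

1, 3, 4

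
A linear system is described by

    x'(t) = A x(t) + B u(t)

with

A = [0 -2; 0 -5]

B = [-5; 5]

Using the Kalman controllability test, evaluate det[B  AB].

175

AB = [[-10], [-25]]
Controllability matrix C = [B  AB] = [[-5, -10], [5, -25]]
det(C) = (-5)·(-25) - (-10)·5 = 125 - (-50) = 175
Since det(C) ≠ 0, rank(C) = 2 and the system is completely controllable.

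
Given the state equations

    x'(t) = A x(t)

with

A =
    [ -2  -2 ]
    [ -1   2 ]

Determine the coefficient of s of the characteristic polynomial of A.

0

For a 2×2 matrix, det(sI - A) = s^2 - (tr A)s + det A.
tr A = 0, det A = -6.
So p(s) = s^2 - 6.
The coefficient of s is 0.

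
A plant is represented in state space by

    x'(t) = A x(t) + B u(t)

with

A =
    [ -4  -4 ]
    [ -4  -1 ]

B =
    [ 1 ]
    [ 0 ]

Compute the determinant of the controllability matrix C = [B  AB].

-4

AB = [[-4], [-4]]
Controllability matrix C = [B  AB] = [[1, -4], [0, -4]]
det(C) = 1·(-4) - (-4)·0 = -4 - 0 = -4
Since det(C) ≠ 0, rank(C) = 2 and the system is completely controllable.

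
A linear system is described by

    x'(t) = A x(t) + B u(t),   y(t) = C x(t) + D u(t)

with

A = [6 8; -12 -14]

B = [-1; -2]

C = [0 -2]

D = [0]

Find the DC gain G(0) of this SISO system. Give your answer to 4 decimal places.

-4.0000

G(0) = C(-A)^{-1}B + D = -C A^{-1} B + D.
det A = 12, so A^{-1} = (1/12)·adj(A) = [[-7/6, -2/3], [1, 1/2]]
A^{-1} B = [5/2, -2]^T
C A^{-1} B = 4
G(0) = D - C A^{-1} B = 0 - (4) = -4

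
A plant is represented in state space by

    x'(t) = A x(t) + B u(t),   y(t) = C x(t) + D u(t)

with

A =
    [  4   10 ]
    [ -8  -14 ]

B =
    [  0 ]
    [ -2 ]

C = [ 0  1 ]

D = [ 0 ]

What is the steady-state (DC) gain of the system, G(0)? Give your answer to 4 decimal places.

0.3333

G(0) = C(-A)^{-1}B + D = -C A^{-1} B + D.
det A = 24, so A^{-1} = (1/24)·adj(A) = [[-7/12, -5/12], [1/3, 1/6]]
A^{-1} B = [5/6, -1/3]^T
C A^{-1} B = -1/3
G(0) = D - C A^{-1} B = 0 - (-1/3) = 1/3 ≈ 0.3333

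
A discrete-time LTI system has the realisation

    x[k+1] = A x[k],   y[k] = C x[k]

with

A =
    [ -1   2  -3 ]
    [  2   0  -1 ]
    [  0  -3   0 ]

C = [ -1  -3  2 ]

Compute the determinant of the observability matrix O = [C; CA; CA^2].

CA = [[-5, -8, 6]]
CA^2 = [[-11, -28, 23]]
Observability matrix O = [C; CA; CA^2] = [[-1, -3, 2], [-5, -8, 6], [-11, -28, 23]]
Expanding along the first row, det(O) = (-1)·((-8)·23 - 6·(-28)) - (-3)·((-5)·23 - 6·(-11)) + 2·((-5)·(-28) - (-8)·(-11)) = (-1)·(-16) - (-3)·(-49) + 2·52 = -27
Since det(O) ≠ 0, rank(O) = 3 and the system is completely observable.

-27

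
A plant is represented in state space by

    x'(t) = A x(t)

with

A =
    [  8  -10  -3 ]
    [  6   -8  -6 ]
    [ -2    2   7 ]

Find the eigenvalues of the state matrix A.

det(sI - A) = s^3 - (tr A)s^2 + (M11 + M22 + M33)s - det A, where Mii is the 2×2 principal minor of A obtained by deleting row i and column i.
tr A = 8 + (-8) + 7 = 7; M11 = (-8)·7 - (-6)·2 = -56 - (-12) = -44; M22 = 8·7 - (-3)·(-2) = 56 - 6 = 50; M33 = 8·(-8) - (-10)·6 = -64 - (-60) = -4; sum of minors = 2.
det A = 8·((-8)·7 - (-6)·2) - (-10)·(6·7 - (-6)·(-2)) + (-3)·(6·2 - (-8)·(-2)) = 8·(-44) - (-10)·30 + (-3)·(-4) = -40.
So p(s) = det(sI - A) = s^3 - 7s^2 + 2s + 40.
Rational-root test: any integer root divides 40. Testing small divisors, s = -2 works: p(-2) = -8 + (-28) + (-4) + 40 = 0, so (s + 2) is a factor.
Dividing, p(s) = (s + 2)(s^2 - 9s + 20).
Factor s^2 - 9s + 20: two numbers with sum 9 and product 20 are 5 and 4, so s^2 - 9s + 20 = (s - 5)(s - 4).
Hence p(s) = (s - 5) (s - 4) (s + 2), with roots -2, 4, 5.
At least one eigenvalue has non-negative real part, so the system is not asymptotically stable.

-2, 4, 5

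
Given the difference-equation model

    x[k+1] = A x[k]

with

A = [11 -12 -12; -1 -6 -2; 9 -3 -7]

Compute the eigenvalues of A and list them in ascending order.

-4, -1, 3

det(zI - A) = z^3 - (tr A)z^2 + (M11 + M22 + M33)z - det A, where Mii is the 2×2 principal minor of A obtained by deleting row i and column i.
tr A = 11 + (-6) + (-7) = -2; M11 = (-6)·(-7) - (-2)·(-3) = 42 - 6 = 36; M22 = 11·(-7) - (-12)·9 = -77 - (-108) = 31; M33 = 11·(-6) - (-12)·(-1) = -66 - 12 = -78; sum of minors = -11.
det A = 11·((-6)·(-7) - (-2)·(-3)) - (-12)·((-1)·(-7) - (-2)·9) + (-12)·((-1)·(-3) - (-6)·9) = 11·36 - (-12)·25 + (-12)·57 = 12.
So p(z) = det(zI - A) = z^3 + 2z^2 - 11z - 12.
Rational-root test: any integer root divides -12. Testing small divisors, z = -1 works: p(-1) = -1 + 2 + 11 + (-12) = 0, so (z + 1) is a factor.
Dividing, p(z) = (z + 1)(z^2 + z - 12).
Factor z^2 + z - 12: two numbers with sum -1 and product -12 are 3 and -4, so z^2 + z - 12 = (z - 3)(z + 4).
Hence p(z) = (z - 3) (z + 1) (z + 4), with roots -4, -1, 3.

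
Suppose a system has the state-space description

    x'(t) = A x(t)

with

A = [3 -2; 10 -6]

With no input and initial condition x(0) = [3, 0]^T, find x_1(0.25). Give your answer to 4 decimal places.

4.4036

det(sI - A) = s^2 - (tr A)s + det A, with tr A = 3 + (-6) = -3 and det A = 3·(-6) - (-2)·10 = -18 - (-20) = 2.
So p(s) = det(sI - A) = s^2 + 3s + 2.
Factor s^2 + 3s + 2: two numbers with sum -3 and product 2 are -1 and -2, so s^2 + 3s + 2 = (s + 1)(s + 2).
Hence p(s) = (s + 1) (s + 2), with roots -2, -1.
The eigenvalues -2, -1 are distinct and real, so A is diagonalisable and x(t) = e^{At} x(0) = V diag(e^{λ_i t}) V^{-1} x(0), where the columns of V are the eigenvectors.
λ = -2: A - (-2)I = [[5, -2], [10, -4]]. Row 1 gives 5·v1 + (-2)·v2 = 0, so take v_1 = [2, 5]^T.
λ = -1: A - (-1)I = [[4, -2], [10, -5]]. Row 1 gives 4·v1 + (-2)·v2 = 0, so take v_2 = [1, 2]^T.
V = [v_1 v_2] = [[2, 1], [5, 2]] has det V = -1, so V^{-1} = adj(V)/det V = [[-2, 1], [5, -2]].
Modal coordinates z(0) = V^{-1} x(0): (-2)·3 + 1·0 = -6; 5·3 + (-2)·0 = 15; so z(0) = [-6, 15]^T.
x_1(t) = Σ_i (v_i)_1 · z_i(0) · e^{λ_i t} (row 1 of V times the modal terms).
x_1(0.25) = 2·(-6)·e^{-2·0.25} + 1·15·e^{-1·0.25} = (-12)·0.606531 + 15·0.778801 = 4.4036.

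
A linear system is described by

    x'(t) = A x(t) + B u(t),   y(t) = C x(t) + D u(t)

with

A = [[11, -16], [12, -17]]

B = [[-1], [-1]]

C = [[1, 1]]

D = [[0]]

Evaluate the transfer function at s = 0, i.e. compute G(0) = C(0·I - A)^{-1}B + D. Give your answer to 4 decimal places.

G(0) = C(-A)^{-1}B + D = -C A^{-1} B + D.
det A = 5, so A^{-1} = (1/5)·adj(A) = [[-17/5, 16/5], [-12/5, 11/5]]
A^{-1} B = [1/5, 1/5]^T
C A^{-1} B = 2/5
G(0) = D - C A^{-1} B = 0 - (2/5) = -2/5 ≈ -0.4000

-0.4000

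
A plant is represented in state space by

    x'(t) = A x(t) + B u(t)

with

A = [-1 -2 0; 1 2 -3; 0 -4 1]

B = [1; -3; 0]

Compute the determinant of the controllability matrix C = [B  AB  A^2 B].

632

AB = [[5], [-5], [12]]
A^2B = [[5], [-41], [32]]
Controllability matrix C = [B  AB  A^2B] = [[1, 5, 5], [-3, -5, -41], [0, 12, 32]]
Expanding along the first row, det(C) = 1·((-5)·32 - (-41)·12) - 5·((-3)·32 - (-41)·0) + 5·((-3)·12 - (-5)·0) = 1·332 - 5·(-96) + 5·(-36) = 632
Since det(C) ≠ 0, rank(C) = 3 and the system is completely controllable.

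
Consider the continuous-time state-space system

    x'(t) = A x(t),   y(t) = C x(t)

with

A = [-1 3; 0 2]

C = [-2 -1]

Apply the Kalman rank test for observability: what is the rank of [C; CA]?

CA = [[2, -8]]
Observability matrix O = [C; CA] = [[-2, -1], [2, -8]]
det(O) = (-2)·(-8) - (-1)·2 = 16 - (-2) = 18 ≠ 0, so rank(O) = 2.
rank(O) = 2 = n, so the pair (A, C) is completely observable.

2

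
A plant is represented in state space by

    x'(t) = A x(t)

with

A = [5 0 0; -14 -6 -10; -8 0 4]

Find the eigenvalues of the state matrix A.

-6, 4, 5

det(sI - A) = s^3 - (tr A)s^2 + (M11 + M22 + M33)s - det A, where Mii is the 2×2 principal minor of A obtained by deleting row i and column i.
tr A = 5 + (-6) + 4 = 3; M11 = (-6)·4 - (-10)·0 = -24 - 0 = -24; M22 = 5·4 - 0·(-8) = 20 - 0 = 20; M33 = 5·(-6) - 0·(-14) = -30 - 0 = -30; sum of minors = -34.
det A = 5·((-6)·4 - (-10)·0) - 0·((-14)·4 - (-10)·(-8)) + 0·((-14)·0 - (-6)·(-8)) = 5·(-24) - 0·(-136) + 0·(-48) = -120.
So p(s) = det(sI - A) = s^3 - 3s^2 - 34s + 120.
Rational-root test: any integer root divides 120. Testing small divisors, s = 4 works: p(4) = 64 + (-48) + (-136) + 120 = 0, so (s - 4) is a factor.
Dividing, p(s) = (s - 4)(s^2 + s - 30).
Factor s^2 + s - 30: two numbers with sum -1 and product -30 are 5 and -6, so s^2 + s - 30 = (s - 5)(s + 6).
Hence p(s) = (s - 5) (s - 4) (s + 6), with roots -6, 4, 5.
At least one eigenvalue has non-negative real part, so the system is not asymptotically stable.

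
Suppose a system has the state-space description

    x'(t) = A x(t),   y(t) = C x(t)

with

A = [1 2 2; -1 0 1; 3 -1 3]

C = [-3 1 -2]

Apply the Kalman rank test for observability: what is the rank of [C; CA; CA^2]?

3

CA = [[-10, -4, -11]]
CA^2 = [[-39, -9, -57]]
Observability matrix O = [C; CA; CA^2] = [[-3, 1, -2], [-10, -4, -11], [-39, -9, -57]]
det(O) = (-3)·((-4)·(-57) - (-11)·(-9)) - 1·((-10)·(-57) - (-11)·(-39)) + (-2)·((-10)·(-9) - (-4)·(-39)) = (-3)·129 - 1·141 + (-2)·(-66) = -396 ≠ 0, so rank(O) = 3.
rank(O) = 3 = n, so the pair (A, C) is completely observable.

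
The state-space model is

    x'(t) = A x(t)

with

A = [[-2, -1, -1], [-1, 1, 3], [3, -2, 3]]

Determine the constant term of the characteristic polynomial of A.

29

Expand det(sI - A) for the 3×3 matrix.
p(s) = s^3 - 2s^2 + 3s + 29.
(Check: constant term = det(-A) = (-1)^3 det A = 29; coefficient of s^2 = -tr A = -2.)
The constant term is 29.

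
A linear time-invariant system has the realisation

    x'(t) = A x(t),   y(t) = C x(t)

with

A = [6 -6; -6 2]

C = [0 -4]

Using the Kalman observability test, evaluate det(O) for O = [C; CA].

96

CA = [[24, -8]]
Observability matrix O = [C; CA] = [[0, -4], [24, -8]]
det(O) = 0·(-8) - (-4)·24 = 0 - (-96) = 96
Since det(O) ≠ 0, rank(O) = 2 and the system is completely observable.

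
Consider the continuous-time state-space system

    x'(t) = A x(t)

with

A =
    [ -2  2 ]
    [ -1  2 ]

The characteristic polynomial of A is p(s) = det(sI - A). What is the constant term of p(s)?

-2

For a 2×2 matrix, det(sI - A) = s^2 - (tr A)s + det A.
tr A = 0, det A = -2.
So p(s) = s^2 - 2.
The constant term is -2.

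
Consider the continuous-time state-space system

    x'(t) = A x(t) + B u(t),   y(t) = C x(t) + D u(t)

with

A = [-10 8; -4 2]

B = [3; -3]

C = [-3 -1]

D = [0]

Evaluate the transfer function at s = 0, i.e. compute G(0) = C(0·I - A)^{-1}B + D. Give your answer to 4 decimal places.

11.0000

G(0) = C(-A)^{-1}B + D = -C A^{-1} B + D.
det A = 12, so A^{-1} = (1/12)·adj(A) = [[1/6, -2/3], [1/3, -5/6]]
A^{-1} B = [5/2, 7/2]^T
C A^{-1} B = -11
G(0) = D - C A^{-1} B = 0 - (-11) = 11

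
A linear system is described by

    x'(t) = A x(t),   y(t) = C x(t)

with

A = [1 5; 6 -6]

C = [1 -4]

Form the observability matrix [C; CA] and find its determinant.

CA = [[-23, 29]]
Observability matrix O = [C; CA] = [[1, -4], [-23, 29]]
det(O) = 1·29 - (-4)·(-23) = 29 - 92 = -63
Since det(O) ≠ 0, rank(O) = 2 and the system is completely observable.

-63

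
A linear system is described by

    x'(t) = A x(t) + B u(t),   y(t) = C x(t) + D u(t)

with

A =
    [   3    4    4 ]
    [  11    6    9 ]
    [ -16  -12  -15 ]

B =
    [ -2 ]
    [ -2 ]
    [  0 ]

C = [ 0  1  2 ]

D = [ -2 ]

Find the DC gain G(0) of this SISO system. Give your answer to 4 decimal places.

27.3333

G(0) = C(-A)^{-1}B + D = -C A^{-1} B + D.
det A = -6, so A^{-1} = (1/-6)·adj(A) = [[-3, -2, -2], [-7/2, -19/6, -17/6], [6, 14/3, 13/3]]
A^{-1} B = [10, 40/3, -64/3]^T
C A^{-1} B = -88/3
G(0) = D - C A^{-1} B = -2 - (-88/3) = 82/3 ≈ 27.3333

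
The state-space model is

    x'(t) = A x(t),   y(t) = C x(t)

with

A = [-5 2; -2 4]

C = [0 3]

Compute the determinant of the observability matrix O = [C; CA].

CA = [[-6, 12]]
Observability matrix O = [C; CA] = [[0, 3], [-6, 12]]
det(O) = 0·12 - 3·(-6) = 0 - (-18) = 18
Since det(O) ≠ 0, rank(O) = 2 and the system is completely observable.

18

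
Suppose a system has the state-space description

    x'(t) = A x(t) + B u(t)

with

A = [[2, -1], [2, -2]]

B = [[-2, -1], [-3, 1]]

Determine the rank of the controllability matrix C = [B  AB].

2

AB = [[-1, -3], [2, -4]]
Controllability matrix C = [B  AB] = [[-2, -1, -1, -3], [-3, 1, 2, -4]]
Take the 2×2 submatrix of C formed by columns 1, 2: [[-2, -1], [-3, 1]]. Its determinant is (-2)·1 - (-1)·(-3) = -2 - 3 = -5 ≠ 0.
So rank(C) ≥ 2; since C has 2 rows, rank(C) = 2.
rank(C) = 2 = n, so the pair (A, B) is completely controllable.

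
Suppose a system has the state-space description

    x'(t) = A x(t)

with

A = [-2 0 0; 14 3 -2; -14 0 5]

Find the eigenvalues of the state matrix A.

det(sI - A) = s^3 - (tr A)s^2 + (M11 + M22 + M33)s - det A, where Mii is the 2×2 principal minor of A obtained by deleting row i and column i.
tr A = (-2) + 3 + 5 = 6; M11 = 3·5 - (-2)·0 = 15 - 0 = 15; M22 = (-2)·5 - 0·(-14) = -10 - 0 = -10; M33 = (-2)·3 - 0·14 = -6 - 0 = -6; sum of minors = -1.
det A = (-2)·(3·5 - (-2)·0) - 0·(14·5 - (-2)·(-14)) + 0·(14·0 - 3·(-14)) = (-2)·15 - 0·42 + 0·42 = -30.
So p(s) = det(sI - A) = s^3 - 6s^2 - s + 30.
Rational-root test: any integer root divides 30. Testing small divisors, s = -2 works: p(-2) = -8 + (-24) + 2 + 30 = 0, so (s + 2) is a factor.
Dividing, p(s) = (s + 2)(s^2 - 8s + 15).
Factor s^2 - 8s + 15: two numbers with sum 8 and product 15 are 5 and 3, so s^2 - 8s + 15 = (s - 5)(s - 3).
Hence p(s) = (s - 5) (s - 3) (s + 2), with roots -2, 3, 5.
At least one eigenvalue has non-negative real part, so the system is not asymptotically stable.

-2, 3, 5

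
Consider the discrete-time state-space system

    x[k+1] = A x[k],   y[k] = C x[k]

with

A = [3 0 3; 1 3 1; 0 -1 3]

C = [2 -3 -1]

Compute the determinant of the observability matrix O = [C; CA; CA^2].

CA = [[3, -8, 0]]
CA^2 = [[1, -24, 1]]
Observability matrix O = [C; CA; CA^2] = [[2, -3, -1], [3, -8, 0], [1, -24, 1]]
Expanding along the first row, det(O) = 2·((-8)·1 - 0·(-24)) - (-3)·(3·1 - 0·1) + (-1)·(3·(-24) - (-8)·1) = 2·(-8) - (-3)·3 + (-1)·(-64) = 57
Since det(O) ≠ 0, rank(O) = 3 and the system is completely observable.

57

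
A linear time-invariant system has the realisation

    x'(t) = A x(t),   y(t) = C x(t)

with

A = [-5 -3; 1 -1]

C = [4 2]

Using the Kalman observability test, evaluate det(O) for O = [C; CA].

-20

CA = [[-18, -14]]
Observability matrix O = [C; CA] = [[4, 2], [-18, -14]]
det(O) = 4·(-14) - 2·(-18) = -56 - (-36) = -20
Since det(O) ≠ 0, rank(O) = 2 and the system is completely observable.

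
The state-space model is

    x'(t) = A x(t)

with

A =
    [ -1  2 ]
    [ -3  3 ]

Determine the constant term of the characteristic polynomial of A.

For a 2×2 matrix, det(sI - A) = s^2 - (tr A)s + det A.
tr A = 2, det A = 3.
So p(s) = s^2 - 2s + 3.
The constant term is 3.

3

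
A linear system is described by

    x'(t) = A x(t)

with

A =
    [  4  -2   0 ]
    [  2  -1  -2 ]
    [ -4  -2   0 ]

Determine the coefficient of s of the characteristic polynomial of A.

Expand det(sI - A) for the 3×3 matrix.
p(s) = s^3 - 3s^2 - 4s + 32.
(Check: constant term = det(-A) = (-1)^3 det A = 32; coefficient of s^2 = -tr A = -3.)
The coefficient of s is -4.

-4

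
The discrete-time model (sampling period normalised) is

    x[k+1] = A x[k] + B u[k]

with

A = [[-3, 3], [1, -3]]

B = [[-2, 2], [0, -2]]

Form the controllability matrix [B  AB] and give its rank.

2

AB = [[6, -12], [-2, 8]]
Controllability matrix C = [B  AB] = [[-2, 2, 6, -12], [0, -2, -2, 8]]
Take the 2×2 submatrix of C formed by columns 1, 2: [[-2, 2], [0, -2]]. Its determinant is (-2)·(-2) - 2·0 = 4 - 0 = 4 ≠ 0.
So rank(C) ≥ 2; since C has 2 rows, rank(C) = 2.
rank(C) = 2 = n, so the pair (A, B) is completely controllable.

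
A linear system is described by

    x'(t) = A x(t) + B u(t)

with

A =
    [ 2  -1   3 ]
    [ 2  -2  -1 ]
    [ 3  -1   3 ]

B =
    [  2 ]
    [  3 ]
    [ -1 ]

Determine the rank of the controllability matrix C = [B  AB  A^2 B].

AB = [[-2], [-1], [0]]
A^2B = [[-3], [-2], [-5]]
Controllability matrix C = [B  AB  A^2B] = [[2, -2, -3], [3, -1, -2], [-1, 0, -5]]
det(C) = 2·((-1)·(-5) - (-2)·0) - (-2)·(3·(-5) - (-2)·(-1)) + (-3)·(3·0 - (-1)·(-1)) = 2·5 - (-2)·(-17) + (-3)·(-1) = -21 ≠ 0, so rank(C) = 3.
rank(C) = 3 = n, so the pair (A, B) is completely controllable.

3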